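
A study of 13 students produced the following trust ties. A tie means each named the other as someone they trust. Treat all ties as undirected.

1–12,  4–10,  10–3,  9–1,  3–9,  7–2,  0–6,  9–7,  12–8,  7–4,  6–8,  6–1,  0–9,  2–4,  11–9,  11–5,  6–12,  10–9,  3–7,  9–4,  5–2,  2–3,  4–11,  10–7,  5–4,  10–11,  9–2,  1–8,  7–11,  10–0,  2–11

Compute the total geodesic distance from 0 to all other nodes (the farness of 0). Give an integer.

22

Distances from 0: 1:2, 2:2, 3:2, 4:2, 5:3, 6:1, 7:2, 8:2, 9:1, 10:1, 11:2, 12:2.
Sum = 2 + 2 + 2 + 2 + 3 + 1 + 2 + 2 + 1 + 1 + 2 + 2 = 22.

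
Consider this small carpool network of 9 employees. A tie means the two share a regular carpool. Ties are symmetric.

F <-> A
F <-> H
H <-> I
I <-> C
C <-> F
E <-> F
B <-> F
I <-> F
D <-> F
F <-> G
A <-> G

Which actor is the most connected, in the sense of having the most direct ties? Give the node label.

F

Degrees — A:2, B:1, C:2, D:1, E:1, F:8, G:2, H:2, I:3.
The maximum is 8, attained only by F.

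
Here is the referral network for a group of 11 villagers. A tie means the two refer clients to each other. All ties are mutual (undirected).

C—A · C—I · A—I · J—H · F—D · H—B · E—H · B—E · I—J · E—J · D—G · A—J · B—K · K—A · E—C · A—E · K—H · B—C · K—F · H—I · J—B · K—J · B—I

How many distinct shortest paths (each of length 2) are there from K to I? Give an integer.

The shortest distance is 2. The length-2 paths are: K–J–I; K–A–I; K–B–I; K–H–I.
That gives 4 distinct shortest paths.

4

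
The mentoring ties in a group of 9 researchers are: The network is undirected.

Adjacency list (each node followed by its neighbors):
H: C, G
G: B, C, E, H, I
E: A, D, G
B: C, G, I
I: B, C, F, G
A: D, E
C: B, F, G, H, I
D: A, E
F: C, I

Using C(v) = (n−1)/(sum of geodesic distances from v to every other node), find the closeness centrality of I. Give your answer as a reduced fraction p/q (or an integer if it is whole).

4/7

Distances from I: A:3, B:1, C:1, D:3, E:2, F:1, G:1, H:2. Sum = 14.
n = 9, so closeness = 8/14 = 4/7.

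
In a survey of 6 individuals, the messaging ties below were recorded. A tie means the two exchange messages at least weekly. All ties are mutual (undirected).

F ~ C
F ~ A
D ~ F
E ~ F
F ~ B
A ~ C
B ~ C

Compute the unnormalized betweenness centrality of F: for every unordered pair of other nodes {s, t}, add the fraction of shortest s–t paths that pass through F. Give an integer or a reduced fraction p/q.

15/2

Pairs whose geodesics pass through F — D–C: 1; D–E: 1; D–B: 1; D–A: 1; C–E: 1; E–B: 1; E–A: 1; B–A: 1/2.
All other pairs contribute 0.
Summing the contributions gives betweenness(F) = 15/2.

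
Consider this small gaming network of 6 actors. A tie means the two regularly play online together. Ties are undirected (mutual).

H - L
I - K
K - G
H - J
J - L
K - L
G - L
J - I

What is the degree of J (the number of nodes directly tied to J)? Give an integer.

3

J is directly tied to H, I, and L. That is 3 neighbors, so the degree of J is 3.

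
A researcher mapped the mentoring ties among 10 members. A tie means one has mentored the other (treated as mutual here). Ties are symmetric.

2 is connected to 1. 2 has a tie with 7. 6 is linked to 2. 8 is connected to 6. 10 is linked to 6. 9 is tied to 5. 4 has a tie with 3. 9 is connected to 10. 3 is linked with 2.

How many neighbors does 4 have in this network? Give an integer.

1

4 is directly tied to 3. That is 1 neighbor, so the degree of 4 is 1.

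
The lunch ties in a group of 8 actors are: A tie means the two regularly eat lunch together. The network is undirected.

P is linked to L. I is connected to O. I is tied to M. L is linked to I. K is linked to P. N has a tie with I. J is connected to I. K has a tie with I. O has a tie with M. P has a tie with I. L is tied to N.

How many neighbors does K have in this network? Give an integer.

K is directly tied to I and P. That is 2 neighbors, so the degree of K is 2.

2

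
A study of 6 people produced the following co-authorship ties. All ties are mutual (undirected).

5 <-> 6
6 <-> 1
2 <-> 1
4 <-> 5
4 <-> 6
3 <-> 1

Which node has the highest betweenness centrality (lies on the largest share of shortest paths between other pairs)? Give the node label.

1

Unnormalized betweenness of each node: 1:7, 2:0, 3:0, 4:0, 5:0, 6:6.
1 has the largest value, 7, making it the main broker — the node through which the most shortest paths run.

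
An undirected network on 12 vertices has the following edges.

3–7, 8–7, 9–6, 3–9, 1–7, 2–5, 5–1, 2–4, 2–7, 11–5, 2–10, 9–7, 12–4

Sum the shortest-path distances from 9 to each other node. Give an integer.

Distances from 9: 1:2, 2:2, 3:1, 4:3, 5:3, 6:1, 7:1, 8:2, 10:3, 11:4, 12:4.
Sum = 2 + 2 + 1 + 3 + 3 + 1 + 1 + 2 + 3 + 4 + 4 = 26.

26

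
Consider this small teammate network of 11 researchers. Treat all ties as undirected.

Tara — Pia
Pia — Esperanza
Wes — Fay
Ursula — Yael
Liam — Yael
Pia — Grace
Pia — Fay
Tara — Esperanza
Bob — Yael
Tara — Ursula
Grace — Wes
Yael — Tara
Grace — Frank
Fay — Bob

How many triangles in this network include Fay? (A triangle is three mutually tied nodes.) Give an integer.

0

Fay's neighbors are Bob, Pia, and Wes, but none of them are tied to each other, so no triangle contains Fay.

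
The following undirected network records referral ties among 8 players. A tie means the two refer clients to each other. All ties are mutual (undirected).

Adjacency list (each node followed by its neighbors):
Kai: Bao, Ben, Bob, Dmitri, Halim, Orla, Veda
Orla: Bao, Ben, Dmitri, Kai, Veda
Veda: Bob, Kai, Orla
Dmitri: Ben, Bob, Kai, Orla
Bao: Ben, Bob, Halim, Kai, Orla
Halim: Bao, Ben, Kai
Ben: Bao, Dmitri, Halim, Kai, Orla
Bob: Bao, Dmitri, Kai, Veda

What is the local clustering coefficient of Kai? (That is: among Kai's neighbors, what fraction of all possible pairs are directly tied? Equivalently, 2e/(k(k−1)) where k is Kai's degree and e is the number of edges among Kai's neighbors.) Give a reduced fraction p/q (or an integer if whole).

11/21

Kai's neighbors: Bao, Ben, Bob, Dmitri, Halim, Orla, and Veda (k = 7).
Possible neighbor pairs: C(7,2) = 21. Edges among them: Bao–Ben, Bao–Bob, Bao–Halim, Bao–Orla, Ben–Dmitri, Ben–Halim, Ben–Orla, Bob–Dmitri, Bob–Veda, Dmitri–Orla, Orla–Veda → e = 11.
Clustering(Kai) = 11/21.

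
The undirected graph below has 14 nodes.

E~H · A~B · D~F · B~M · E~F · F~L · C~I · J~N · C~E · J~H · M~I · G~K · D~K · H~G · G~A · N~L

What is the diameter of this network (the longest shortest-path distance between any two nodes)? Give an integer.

6

Eccentricity of each node (its greatest distance to any other): A:5, B:6, C:4, D:5, E:4, F:5, G:4, H:4, I:5, J:5, K:5, L:6, M:6, N:6.
The maximum eccentricity is 6, realized for instance by the pair M–N via M – I – C – E – F – L – N. So the diameter is 6.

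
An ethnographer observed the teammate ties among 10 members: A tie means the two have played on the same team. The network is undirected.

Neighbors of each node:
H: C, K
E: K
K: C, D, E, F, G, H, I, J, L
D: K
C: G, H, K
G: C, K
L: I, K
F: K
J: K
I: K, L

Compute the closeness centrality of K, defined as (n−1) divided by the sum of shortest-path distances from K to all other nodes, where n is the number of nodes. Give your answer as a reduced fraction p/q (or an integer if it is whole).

1

Distances from K: C:1, D:1, E:1, F:1, G:1, H:1, I:1, J:1, L:1. Sum = 9.
n = 10, so closeness = 9/9 = 1.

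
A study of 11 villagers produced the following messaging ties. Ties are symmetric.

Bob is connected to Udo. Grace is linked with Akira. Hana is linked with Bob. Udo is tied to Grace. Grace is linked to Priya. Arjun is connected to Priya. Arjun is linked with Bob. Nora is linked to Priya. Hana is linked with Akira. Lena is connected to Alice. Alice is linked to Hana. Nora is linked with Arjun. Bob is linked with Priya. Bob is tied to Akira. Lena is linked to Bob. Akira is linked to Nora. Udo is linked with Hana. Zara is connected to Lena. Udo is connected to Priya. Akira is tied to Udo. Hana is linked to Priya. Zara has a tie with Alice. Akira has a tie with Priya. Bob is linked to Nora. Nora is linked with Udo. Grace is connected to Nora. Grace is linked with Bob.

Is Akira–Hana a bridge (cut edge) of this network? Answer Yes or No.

No

Even without that edge, Akira still reaches Hana via Akira – Bob – Hana, so the network stays connected. Not a bridge.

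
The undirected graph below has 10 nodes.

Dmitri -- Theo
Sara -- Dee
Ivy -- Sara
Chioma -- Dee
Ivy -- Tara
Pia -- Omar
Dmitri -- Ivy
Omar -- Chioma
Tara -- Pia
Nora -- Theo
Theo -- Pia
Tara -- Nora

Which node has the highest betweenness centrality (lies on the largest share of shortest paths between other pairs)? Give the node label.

Unnormalized betweenness of each node: Chioma:7/2, Dee:7/2, Dmitri:5/2, Ivy:10, Nora:1/2, Omar:6, Pia:19/2, Sara:6, Tara:15/2, Theo:5.
Ivy has the largest value, 10, making it the main broker — the node through which the most shortest paths run.

Ivy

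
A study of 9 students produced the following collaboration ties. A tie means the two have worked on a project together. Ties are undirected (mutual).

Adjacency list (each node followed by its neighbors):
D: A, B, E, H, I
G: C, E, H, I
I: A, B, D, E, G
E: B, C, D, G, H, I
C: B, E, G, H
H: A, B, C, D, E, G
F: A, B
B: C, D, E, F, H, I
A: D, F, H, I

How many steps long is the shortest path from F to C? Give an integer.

One shortest route is F – B – C, which uses 2 edges, and F and C are not directly tied, so nothing shorter exists. So d(F,C) = 2.

2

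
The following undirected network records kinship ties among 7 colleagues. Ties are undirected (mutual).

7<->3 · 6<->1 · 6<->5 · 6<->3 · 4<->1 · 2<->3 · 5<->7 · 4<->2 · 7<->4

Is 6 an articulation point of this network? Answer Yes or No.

No

Even without 6, every remaining node can still reach every other (the residual graph is connected), so 6 is not a cut vertex.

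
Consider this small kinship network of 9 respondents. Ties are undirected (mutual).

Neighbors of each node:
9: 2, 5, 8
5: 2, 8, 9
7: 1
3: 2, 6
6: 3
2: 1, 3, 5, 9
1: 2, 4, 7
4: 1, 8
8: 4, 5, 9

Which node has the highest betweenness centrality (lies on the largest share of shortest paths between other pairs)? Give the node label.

2

Unnormalized betweenness of each node: 1:10, 2:16, 3:7, 4:2, 5:3/2, 6:0, 7:0, 8:2, 9:3/2.
2 has the largest value, 16, making it the main broker — the node through which the most shortest paths run.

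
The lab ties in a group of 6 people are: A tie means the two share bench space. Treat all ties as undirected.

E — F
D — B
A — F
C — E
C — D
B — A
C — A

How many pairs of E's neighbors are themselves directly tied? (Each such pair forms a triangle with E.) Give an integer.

E's neighbors are C and F, but none of them are tied to each other, so no triangle contains E.

0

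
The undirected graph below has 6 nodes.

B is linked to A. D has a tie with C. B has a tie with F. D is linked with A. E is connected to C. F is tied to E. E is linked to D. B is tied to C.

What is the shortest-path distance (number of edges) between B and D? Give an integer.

2

One shortest route is B – A – D, which uses 2 edges, and B and D are not directly tied, so nothing shorter exists. So d(B,D) = 2.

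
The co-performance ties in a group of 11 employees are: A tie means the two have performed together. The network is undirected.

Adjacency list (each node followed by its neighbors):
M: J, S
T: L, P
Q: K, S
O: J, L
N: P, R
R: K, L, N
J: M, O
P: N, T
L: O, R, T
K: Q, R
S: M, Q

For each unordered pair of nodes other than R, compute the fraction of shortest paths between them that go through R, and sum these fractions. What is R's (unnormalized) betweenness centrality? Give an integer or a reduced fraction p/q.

Pairs whose geodesics pass through R — L–S: 1/2; L–Q: 1; L–K: 1; L–N: 1; O–Q: 1/2; O–K: 1; O–N: 1; J–K: 1/2; J–N: 1; M–N: 2/2; S–N: 1; S–P: 1; S–T: 1/2; Q–N: 1 … (+5 more pairs).
All other pairs contribute 0.
Summing the contributions gives betweenness(R) = 17.

17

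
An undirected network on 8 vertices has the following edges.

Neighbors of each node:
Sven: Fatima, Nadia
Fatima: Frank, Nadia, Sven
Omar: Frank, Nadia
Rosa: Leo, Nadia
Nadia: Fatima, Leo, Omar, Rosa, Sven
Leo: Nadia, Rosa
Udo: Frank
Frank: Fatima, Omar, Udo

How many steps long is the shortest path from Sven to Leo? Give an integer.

One shortest route is Sven – Nadia – Leo, which uses 2 edges, and Sven and Leo are not directly tied, so nothing shorter exists. So d(Sven,Leo) = 2.

2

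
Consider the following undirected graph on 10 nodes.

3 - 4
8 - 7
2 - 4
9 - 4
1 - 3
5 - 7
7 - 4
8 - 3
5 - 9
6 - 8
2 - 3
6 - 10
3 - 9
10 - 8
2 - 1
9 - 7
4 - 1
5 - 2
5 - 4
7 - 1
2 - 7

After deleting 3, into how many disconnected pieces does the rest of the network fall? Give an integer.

1

3's neighbors (1, 2, 4, 8, and 9) remain reachable from one another through other ties, so the rest of the network stays in one piece.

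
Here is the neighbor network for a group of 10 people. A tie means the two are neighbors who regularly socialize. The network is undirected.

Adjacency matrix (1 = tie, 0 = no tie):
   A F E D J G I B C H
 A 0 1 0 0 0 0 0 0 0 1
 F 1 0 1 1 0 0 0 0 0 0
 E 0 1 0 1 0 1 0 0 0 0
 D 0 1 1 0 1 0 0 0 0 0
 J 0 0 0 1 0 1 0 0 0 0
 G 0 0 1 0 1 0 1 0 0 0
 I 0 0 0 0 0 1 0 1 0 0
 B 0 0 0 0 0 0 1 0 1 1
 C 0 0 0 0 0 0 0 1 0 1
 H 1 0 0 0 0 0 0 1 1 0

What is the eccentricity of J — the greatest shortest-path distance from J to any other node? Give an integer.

Distances from J: A:3, B:3, C:4, D:1, E:2, F:2, G:1, H:4, I:2.
The largest is 4 (to H and C), so the eccentricity of J is 4.

4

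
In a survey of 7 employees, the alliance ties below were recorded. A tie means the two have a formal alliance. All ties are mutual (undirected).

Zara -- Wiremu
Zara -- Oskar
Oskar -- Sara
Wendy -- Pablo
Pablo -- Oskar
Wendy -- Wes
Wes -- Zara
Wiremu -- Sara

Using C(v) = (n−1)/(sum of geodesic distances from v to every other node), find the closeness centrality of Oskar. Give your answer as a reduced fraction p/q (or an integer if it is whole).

2/3

Distances from Oskar: Pablo:1, Sara:1, Wendy:2, Wes:2, Wiremu:2, Zara:1. Sum = 9.
n = 7, so closeness = 6/9 = 2/3.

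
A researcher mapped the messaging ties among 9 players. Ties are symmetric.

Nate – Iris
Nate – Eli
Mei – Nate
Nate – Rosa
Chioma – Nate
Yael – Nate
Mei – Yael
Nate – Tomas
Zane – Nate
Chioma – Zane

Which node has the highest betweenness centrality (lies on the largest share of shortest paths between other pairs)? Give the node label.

Unnormalized betweenness of each node: Chioma:0, Eli:0, Iris:0, Mei:0, Nate:26, Rosa:0, Tomas:0, Yael:0, Zane:0.
Nate has the largest value, 26, making it the main broker — the node through which the most shortest paths run.

Nate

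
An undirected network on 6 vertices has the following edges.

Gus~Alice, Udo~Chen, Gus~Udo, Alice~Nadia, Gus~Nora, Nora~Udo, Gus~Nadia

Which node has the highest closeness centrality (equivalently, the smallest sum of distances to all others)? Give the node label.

Farness (sum of distances to all others) for each node — Alice:9, Chen:11, Gus:6, Nadia:9, Nora:8, Udo:7.
The smallest farness is 6, for Gus, so Gus has the highest closeness.

Gus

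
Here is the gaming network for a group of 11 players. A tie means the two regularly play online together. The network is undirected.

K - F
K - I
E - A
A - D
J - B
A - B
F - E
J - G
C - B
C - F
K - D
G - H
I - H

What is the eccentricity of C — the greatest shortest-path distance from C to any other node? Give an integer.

4

Distances from C: A:2, B:1, D:3, E:2, F:1, G:3, H:4, I:3, J:2, K:2.
The largest is 4 (to H), so the eccentricity of C is 4.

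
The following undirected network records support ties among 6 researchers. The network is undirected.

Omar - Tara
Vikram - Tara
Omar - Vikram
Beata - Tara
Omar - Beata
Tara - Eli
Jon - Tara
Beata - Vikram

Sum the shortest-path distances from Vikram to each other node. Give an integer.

Distances from Vikram: Beata:1, Eli:2, Jon:2, Omar:1, Tara:1.
Sum = 1 + 2 + 2 + 1 + 1 = 7.

7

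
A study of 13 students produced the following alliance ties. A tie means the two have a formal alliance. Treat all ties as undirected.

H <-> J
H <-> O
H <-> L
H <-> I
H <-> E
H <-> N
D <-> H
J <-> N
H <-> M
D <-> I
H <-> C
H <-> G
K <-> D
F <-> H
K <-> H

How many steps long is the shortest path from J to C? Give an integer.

One shortest route is J – H – C, which uses 2 edges, and J and C are not directly tied, so nothing shorter exists. So d(J,C) = 2.

2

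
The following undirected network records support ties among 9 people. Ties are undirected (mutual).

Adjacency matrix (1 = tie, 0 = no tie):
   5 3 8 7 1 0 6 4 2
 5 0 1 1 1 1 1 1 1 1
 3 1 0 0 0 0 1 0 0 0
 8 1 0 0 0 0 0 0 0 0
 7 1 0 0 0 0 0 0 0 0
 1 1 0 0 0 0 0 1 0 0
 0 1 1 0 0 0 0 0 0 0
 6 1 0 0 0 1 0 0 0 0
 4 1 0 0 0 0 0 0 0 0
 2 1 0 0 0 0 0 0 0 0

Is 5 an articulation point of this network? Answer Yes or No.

Removing 5 leaves {0 and 3} with no path to {8}, so the network splits into 6 components. 5 is a cut vertex.

Yes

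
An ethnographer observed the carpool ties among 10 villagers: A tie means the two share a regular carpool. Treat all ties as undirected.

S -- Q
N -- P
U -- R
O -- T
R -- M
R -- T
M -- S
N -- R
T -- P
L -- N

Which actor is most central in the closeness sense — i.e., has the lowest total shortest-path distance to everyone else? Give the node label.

R

Farness (sum of distances to all others) for each node — L:27, M:19, N:19, O:27, P:23, Q:33, R:15, S:25, T:19, U:23.
The smallest farness is 15, for R, so R has the highest closeness.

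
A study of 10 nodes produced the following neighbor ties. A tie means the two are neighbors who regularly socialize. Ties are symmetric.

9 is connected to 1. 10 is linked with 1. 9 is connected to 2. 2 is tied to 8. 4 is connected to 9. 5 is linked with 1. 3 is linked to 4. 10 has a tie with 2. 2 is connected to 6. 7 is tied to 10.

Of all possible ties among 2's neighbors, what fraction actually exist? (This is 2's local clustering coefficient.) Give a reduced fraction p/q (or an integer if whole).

0

2's neighbors: 6, 8, 9, and 10 (k = 4).
Possible neighbor pairs: C(4,2) = 6. Edges among them: none → e = 0.
Clustering(2) = 0/6 = 0.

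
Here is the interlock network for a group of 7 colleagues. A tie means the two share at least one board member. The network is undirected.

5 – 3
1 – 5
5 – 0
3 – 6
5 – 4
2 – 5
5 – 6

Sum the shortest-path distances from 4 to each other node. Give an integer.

Distances from 4: 0:2, 1:2, 2:2, 3:2, 5:1, 6:2.
Sum = 2 + 2 + 2 + 2 + 1 + 2 = 11.

11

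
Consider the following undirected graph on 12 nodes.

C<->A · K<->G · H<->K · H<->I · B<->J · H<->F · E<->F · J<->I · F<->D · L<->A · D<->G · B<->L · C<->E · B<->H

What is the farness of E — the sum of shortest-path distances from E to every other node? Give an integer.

27

Distances from E: A:2, B:3, C:1, D:2, F:1, G:3, H:2, I:3, J:4, K:3, L:3.
Sum = 2 + 3 + 1 + 2 + 1 + 3 + 2 + 3 + 4 + 3 + 3 = 27.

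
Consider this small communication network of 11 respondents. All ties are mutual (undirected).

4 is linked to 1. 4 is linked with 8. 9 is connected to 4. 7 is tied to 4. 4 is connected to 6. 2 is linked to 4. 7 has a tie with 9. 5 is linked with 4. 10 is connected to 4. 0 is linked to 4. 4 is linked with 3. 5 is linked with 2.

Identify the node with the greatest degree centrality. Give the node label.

Degrees — 0:1, 1:1, 2:2, 3:1, 4:10, 5:2, 6:1, 7:2, 8:1, 9:2, 10:1.
The maximum is 10, attained only by 4.

4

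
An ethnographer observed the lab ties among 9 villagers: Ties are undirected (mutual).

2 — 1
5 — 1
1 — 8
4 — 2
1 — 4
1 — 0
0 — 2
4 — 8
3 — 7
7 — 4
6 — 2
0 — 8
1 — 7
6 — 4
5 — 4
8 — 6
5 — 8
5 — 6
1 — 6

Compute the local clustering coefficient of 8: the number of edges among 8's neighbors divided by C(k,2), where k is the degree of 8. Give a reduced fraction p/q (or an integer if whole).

8's neighbors: 0, 1, 4, 5, and 6 (k = 5).
Possible neighbor pairs: C(5,2) = 10. Edges among them: 0–1, 1–4, 1–5, 1–6, 4–5, 4–6, 5–6 → e = 7.
Clustering(8) = 7/10.

7/10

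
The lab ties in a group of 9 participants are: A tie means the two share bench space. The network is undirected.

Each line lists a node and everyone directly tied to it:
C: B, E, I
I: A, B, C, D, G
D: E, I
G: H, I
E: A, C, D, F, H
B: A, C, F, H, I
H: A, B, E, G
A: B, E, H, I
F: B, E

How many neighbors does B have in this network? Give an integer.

5

B is directly tied to A, C, F, H, and I. That is 5 neighbors, so the degree of B is 5.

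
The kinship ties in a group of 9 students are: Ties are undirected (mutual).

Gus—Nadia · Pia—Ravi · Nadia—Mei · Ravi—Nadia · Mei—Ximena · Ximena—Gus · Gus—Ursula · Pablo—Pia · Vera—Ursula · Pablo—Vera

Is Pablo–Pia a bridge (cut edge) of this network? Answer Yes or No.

Even without that edge, Pablo still reaches Pia via Pablo – Vera – Ursula – Gus – Nadia – Ravi – Pia, so the network stays connected. Not a bridge.

No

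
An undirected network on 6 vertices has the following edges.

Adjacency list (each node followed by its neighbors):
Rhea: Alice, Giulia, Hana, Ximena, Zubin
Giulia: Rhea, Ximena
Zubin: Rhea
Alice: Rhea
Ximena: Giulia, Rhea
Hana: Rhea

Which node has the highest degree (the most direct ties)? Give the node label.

Rhea

Degrees — Alice:1, Giulia:2, Hana:1, Rhea:5, Ximena:2, Zubin:1.
The maximum is 5, attained only by Rhea.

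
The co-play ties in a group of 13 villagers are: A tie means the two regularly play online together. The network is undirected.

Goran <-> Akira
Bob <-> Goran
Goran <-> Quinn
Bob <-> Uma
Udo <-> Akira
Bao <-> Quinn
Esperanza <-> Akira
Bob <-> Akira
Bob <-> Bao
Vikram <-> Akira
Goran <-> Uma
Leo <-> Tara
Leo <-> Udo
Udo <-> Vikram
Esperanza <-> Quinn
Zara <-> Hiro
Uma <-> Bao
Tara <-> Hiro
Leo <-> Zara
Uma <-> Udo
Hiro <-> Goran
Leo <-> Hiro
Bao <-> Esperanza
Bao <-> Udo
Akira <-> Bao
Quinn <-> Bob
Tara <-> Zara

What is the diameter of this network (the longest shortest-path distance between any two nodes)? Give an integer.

4

Eccentricity of each node (its greatest distance to any other): Akira:3, Bao:3, Bob:3, Esperanza:4, Goran:2, Hiro:3, Leo:3, Quinn:3, Tara:4, Udo:2, Uma:3, Vikram:3, Zara:4.
The maximum eccentricity is 4, realized for instance by the pair Esperanza–Tara via Esperanza – Quinn – Goran – Hiro – Tara. So the diameter is 4.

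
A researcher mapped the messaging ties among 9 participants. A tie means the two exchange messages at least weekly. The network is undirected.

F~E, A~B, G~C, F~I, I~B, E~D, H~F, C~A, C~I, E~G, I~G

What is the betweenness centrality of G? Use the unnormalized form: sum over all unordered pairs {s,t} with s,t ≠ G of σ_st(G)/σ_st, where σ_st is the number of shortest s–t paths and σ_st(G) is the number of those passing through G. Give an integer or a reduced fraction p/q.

6

Pairs whose geodesics pass through G — A–D: 1; A–E: 1; C–D: 1; C–E: 1; I–D: 1/2; I–E: 1/2; B–D: 1/2; B–E: 1/2.
All other pairs contribute 0.
Summing the contributions gives betweenness(G) = 6.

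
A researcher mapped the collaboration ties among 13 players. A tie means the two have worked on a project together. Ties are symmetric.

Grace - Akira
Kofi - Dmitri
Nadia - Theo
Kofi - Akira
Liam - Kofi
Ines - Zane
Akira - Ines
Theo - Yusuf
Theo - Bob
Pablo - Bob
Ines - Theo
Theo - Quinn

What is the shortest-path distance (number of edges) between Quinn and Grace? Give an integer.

4

One shortest route is Quinn – Theo – Ines – Akira – Grace, which uses 4 edges, and at distance 3 from Quinn we only reach {Akira, Pablo, Zane}, which does not include Grace. So d(Quinn,Grace) = 4.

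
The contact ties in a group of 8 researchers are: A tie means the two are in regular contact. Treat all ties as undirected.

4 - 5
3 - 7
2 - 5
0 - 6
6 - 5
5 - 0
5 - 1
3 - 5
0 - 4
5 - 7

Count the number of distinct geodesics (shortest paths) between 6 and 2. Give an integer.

The shortest distance is 2, and the only length-2 path is 6–5–2. So there is exactly 1 shortest path.

1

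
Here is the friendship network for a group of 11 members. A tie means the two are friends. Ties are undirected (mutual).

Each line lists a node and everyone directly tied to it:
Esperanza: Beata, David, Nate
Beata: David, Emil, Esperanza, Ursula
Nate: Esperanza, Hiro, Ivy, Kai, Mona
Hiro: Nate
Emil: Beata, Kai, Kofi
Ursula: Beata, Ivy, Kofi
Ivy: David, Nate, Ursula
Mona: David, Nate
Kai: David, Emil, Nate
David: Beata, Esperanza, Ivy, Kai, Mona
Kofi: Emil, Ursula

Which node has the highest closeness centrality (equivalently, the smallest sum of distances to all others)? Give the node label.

Nate

Farness (sum of distances to all others) for each node — Beata:17, David:17, Emil:20, Esperanza:18, Hiro:25, Ivy:18, Kai:18, Kofi:25, Mona:22, Nate:16, Ursula:20.
The smallest farness is 16, for Nate, so Nate has the highest closeness.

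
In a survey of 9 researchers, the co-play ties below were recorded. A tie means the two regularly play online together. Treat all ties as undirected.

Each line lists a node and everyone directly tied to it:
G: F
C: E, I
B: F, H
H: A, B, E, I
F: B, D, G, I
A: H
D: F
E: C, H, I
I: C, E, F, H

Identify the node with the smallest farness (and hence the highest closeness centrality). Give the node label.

I

Farness (sum of distances to all others) for each node — A:21, B:15, C:18, D:20, E:15, F:13, G:20, H:14, I:12.
The smallest farness is 12, for I, so I has the highest closeness.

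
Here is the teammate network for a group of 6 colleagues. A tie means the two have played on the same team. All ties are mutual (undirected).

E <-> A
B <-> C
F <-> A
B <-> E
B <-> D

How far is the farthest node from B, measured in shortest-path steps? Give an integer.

3

Distances from B: A:2, C:1, D:1, E:1, F:3.
The largest is 3 (to F), so the eccentricity of B is 3.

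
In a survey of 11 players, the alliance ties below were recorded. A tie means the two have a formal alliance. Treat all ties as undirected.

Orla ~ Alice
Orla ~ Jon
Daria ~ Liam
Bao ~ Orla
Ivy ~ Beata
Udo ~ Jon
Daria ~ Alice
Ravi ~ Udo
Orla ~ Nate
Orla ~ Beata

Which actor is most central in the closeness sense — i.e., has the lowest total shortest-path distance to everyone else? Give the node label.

Farness (sum of distances to all others) for each node — Alice:22, Bao:26, Beata:24, Daria:29, Ivy:33, Jon:22, Liam:38, Nate:26, Orla:17, Ravi:38, Udo:29.
The smallest farness is 17, for Orla, so Orla has the highest closeness.

Orla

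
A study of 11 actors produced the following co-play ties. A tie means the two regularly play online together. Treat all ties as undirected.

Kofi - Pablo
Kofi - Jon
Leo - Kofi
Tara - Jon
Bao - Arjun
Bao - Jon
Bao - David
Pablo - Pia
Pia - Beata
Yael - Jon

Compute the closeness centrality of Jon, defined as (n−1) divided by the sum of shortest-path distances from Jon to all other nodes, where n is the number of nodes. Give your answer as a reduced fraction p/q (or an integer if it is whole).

10/19

Distances from Jon: Arjun:2, Bao:1, Beata:4, David:2, Kofi:1, Leo:2, Pablo:2, Pia:3, Tara:1, Yael:1. Sum = 19.
n = 11, so closeness = 10/19.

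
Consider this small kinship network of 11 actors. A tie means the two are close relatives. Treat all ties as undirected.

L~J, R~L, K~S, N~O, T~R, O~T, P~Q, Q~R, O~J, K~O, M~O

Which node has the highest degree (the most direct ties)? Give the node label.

Degrees — J:2, K:2, L:2, M:1, N:1, O:5, P:1, Q:2, R:3, S:1, T:2.
The maximum is 5, attained only by O.

O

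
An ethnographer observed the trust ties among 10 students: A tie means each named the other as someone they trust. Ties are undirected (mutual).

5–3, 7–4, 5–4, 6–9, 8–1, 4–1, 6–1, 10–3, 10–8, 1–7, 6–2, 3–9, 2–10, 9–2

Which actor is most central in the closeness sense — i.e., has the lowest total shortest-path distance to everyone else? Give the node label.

Farness (sum of distances to all others) for each node — 1:15, 2:18, 3:17, 4:18, 5:19, 6:16, 7:20, 8:18, 9:18, 10:17.
The smallest farness is 15, for 1, so 1 has the highest closeness.

1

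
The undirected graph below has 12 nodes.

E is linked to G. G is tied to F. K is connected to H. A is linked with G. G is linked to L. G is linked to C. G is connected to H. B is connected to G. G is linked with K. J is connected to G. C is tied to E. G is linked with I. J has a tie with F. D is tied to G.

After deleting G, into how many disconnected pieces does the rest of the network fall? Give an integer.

Without G, the remaining ties split the others into: {C, E}; {D}; {I}; {B}; {H, K}; {F, J}; {L}; {A}.
That's 8 separate components.

8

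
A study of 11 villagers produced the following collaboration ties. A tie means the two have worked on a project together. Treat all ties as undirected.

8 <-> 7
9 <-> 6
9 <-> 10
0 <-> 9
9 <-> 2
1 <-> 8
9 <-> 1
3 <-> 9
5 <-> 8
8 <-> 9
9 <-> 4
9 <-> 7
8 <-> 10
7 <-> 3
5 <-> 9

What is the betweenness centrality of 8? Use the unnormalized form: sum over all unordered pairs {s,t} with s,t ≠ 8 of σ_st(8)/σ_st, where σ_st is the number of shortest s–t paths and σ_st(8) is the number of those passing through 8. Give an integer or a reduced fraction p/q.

Pairs whose geodesics pass through 8 — 7–5: 1/2; 7–1: 1/2; 7–10: 1/2; 5–1: 1/2; 5–10: 1/2; 1–10: 1/2.
All other pairs contribute 0.
Summing the contributions gives betweenness(8) = 3.

3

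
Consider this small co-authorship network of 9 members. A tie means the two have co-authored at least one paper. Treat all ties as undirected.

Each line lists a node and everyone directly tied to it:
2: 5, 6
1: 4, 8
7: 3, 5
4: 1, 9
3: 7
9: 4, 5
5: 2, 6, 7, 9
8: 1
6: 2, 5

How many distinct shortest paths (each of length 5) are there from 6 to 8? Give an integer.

1

The shortest distance is 5, and the only length-5 path is 6–5–9–4–1–8. So there is exactly 1 shortest path.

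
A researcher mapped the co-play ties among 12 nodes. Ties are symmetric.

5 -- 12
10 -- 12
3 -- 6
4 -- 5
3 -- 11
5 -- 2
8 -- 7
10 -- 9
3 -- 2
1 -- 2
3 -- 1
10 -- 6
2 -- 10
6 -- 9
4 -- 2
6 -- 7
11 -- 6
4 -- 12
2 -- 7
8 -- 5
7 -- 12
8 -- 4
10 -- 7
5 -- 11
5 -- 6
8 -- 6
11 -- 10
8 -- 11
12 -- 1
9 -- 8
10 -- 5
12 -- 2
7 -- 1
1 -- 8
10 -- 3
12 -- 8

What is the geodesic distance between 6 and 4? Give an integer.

One shortest route is 6 – 8 – 4, which uses 2 edges, and 6 and 4 are not directly tied, so nothing shorter exists. So d(6,4) = 2.

2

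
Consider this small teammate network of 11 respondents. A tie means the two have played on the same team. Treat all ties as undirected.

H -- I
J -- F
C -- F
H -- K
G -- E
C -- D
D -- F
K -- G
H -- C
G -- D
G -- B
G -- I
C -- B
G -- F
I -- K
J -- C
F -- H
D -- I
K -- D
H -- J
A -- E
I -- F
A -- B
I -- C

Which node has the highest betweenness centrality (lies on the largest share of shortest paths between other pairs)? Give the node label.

G

Unnormalized betweenness of each node: A:7/10, B:133/20, C:91/12, D:31/30, E:2, F:21/5, G:261/20, H:23/12, I:39/20, J:0, K:11/12.
G has the largest value, 261/20, making it the main broker — the node through which the most shortest paths run.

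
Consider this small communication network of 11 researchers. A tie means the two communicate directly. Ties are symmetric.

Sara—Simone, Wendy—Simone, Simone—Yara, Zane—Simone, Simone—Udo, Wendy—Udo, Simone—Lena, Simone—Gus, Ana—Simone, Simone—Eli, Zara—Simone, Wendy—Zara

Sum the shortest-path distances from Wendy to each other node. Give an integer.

17

Distances from Wendy: Ana:2, Eli:2, Gus:2, Lena:2, Sara:2, Simone:1, Udo:1, Yara:2, Zane:2, Zara:1.
Sum = 2 + 2 + 2 + 2 + 2 + 1 + 1 + 2 + 2 + 1 = 17.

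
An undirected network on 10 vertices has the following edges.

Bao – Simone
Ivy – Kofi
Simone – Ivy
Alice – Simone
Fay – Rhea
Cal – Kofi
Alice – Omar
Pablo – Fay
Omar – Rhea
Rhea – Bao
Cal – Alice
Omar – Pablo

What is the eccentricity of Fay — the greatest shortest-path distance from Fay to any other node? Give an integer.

5

Distances from Fay: Alice:3, Bao:2, Cal:4, Ivy:4, Kofi:5, Omar:2, Pablo:1, Rhea:1, Simone:3.
The largest is 5 (to Kofi), so the eccentricity of Fay is 5.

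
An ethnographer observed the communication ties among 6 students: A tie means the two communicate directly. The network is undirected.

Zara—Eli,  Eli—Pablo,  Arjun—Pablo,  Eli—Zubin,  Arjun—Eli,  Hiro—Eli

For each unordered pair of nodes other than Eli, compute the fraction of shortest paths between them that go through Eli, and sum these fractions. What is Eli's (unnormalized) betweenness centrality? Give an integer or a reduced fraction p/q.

9

Pairs whose geodesics pass through Eli — Pablo–Hiro: 1; Pablo–Zara: 1; Pablo–Zubin: 1; Arjun–Hiro: 1; Arjun–Zara: 1; Arjun–Zubin: 1; Hiro–Zara: 1; Hiro–Zubin: 1; Zara–Zubin: 1.
All other pairs contribute 0.
Summing the contributions gives betweenness(Eli) = 9.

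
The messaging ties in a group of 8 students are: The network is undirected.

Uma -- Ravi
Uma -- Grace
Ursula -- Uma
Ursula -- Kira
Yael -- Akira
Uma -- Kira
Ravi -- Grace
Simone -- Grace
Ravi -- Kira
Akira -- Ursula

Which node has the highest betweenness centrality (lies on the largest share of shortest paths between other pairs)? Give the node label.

Unnormalized betweenness of each node: Akira:6, Grace:6, Kira:3/2, Ravi:1, Simone:0, Uma:17/2, Ursula:10, Yael:0.
Ursula has the largest value, 10, making it the main broker — the node through which the most shortest paths run.

Ursula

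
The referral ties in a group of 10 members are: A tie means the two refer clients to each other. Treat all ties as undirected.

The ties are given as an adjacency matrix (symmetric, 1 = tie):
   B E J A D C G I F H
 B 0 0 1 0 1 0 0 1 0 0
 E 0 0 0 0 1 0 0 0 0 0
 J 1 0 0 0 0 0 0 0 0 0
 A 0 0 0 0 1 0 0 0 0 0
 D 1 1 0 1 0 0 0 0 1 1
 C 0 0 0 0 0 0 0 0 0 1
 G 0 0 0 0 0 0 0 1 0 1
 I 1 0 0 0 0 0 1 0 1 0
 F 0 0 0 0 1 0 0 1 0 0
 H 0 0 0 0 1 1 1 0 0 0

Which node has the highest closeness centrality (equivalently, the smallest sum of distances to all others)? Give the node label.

D

Farness (sum of distances to all others) for each node — A:21, B:16, C:24, D:13, E:21, F:18, G:19, H:16, I:18, J:24.
The smallest farness is 13, for D, so D has the highest closeness.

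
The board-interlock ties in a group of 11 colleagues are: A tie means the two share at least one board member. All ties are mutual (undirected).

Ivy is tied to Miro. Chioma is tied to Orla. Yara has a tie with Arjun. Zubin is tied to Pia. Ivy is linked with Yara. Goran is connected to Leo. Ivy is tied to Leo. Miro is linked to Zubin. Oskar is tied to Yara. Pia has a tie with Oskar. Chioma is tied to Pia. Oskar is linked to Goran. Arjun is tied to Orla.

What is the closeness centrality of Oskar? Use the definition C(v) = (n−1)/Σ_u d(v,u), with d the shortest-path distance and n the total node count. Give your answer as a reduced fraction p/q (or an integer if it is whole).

Distances from Oskar: Arjun:2, Chioma:2, Goran:1, Ivy:2, Leo:2, Miro:3, Orla:3, Pia:1, Yara:1, Zubin:2. Sum = 19.
n = 11, so closeness = 10/19.

10/19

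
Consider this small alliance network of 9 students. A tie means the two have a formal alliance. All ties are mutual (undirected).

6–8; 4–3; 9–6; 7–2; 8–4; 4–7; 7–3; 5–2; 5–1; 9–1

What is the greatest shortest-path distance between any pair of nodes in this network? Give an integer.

Eccentricity of each node (its greatest distance to any other): 1:4, 2:4, 3:4, 4:4, 5:4, 6:4, 7:4, 8:4, 9:4.
The maximum eccentricity is 4, realized for instance by the pair 4–1 via 4 – 8 – 6 – 9 – 1. So the diameter is 4.

4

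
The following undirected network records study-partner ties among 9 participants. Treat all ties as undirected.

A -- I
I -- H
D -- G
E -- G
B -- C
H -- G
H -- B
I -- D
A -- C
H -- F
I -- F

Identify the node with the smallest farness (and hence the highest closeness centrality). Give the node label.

H

Farness (sum of distances to all others) for each node — A:17, B:16, C:19, D:16, E:22, F:16, G:15, H:12, I:13.
The smallest farness is 12, for H, so H has the highest closeness.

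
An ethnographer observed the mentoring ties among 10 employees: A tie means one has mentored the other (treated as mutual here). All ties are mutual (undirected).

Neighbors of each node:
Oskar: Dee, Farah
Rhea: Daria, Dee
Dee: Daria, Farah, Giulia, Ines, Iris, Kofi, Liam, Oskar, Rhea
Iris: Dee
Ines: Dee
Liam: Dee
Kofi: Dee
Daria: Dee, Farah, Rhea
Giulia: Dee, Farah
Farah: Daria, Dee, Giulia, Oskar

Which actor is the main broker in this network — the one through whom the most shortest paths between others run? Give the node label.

Dee

Unnormalized betweenness of each node: Daria:1/2, Dee:30, Farah:3/2, Giulia:0, Ines:0, Iris:0, Kofi:0, Liam:0, Oskar:0, Rhea:0.
Dee has the largest value, 30, making it the main broker — the node through which the most shortest paths run.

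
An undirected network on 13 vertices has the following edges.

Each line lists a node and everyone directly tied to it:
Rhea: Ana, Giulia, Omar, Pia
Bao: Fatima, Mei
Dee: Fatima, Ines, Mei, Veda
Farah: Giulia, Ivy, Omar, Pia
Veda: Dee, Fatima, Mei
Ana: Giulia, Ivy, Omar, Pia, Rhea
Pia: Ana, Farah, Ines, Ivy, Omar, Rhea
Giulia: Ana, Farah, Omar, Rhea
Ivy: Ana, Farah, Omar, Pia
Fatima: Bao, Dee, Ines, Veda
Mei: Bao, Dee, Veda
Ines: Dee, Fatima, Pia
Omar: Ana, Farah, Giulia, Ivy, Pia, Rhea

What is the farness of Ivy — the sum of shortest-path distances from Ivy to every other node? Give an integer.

28

Distances from Ivy: Ana:1, Bao:4, Dee:3, Farah:1, Fatima:3, Giulia:2, Ines:2, Mei:4, Omar:1, Pia:1, Rhea:2, Veda:4.
Sum = 1 + 4 + 3 + 1 + 3 + 2 + 2 + 4 + 1 + 1 + 2 + 4 = 28.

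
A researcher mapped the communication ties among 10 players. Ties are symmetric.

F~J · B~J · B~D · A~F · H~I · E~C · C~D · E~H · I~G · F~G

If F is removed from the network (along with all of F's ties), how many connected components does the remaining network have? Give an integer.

2

Without F, the remaining ties split the others into: {A}; {B, C, D, E, G, H, I, J}.
That's 2 separate components.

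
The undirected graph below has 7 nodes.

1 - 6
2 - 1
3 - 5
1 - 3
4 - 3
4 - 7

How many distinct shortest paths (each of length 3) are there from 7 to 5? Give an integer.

The shortest distance is 3, and the only length-3 path is 7–4–3–5. So there is exactly 1 shortest path.

1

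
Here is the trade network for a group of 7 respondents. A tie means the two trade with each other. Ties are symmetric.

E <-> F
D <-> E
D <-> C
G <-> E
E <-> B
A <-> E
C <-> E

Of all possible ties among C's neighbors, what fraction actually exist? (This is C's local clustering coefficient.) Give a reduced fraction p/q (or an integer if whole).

1

C's neighbors: D and E (k = 2).
Possible neighbor pairs: C(2,2) = 1. Edges among them: D–E → e = 1.
Clustering(C) = 1/1.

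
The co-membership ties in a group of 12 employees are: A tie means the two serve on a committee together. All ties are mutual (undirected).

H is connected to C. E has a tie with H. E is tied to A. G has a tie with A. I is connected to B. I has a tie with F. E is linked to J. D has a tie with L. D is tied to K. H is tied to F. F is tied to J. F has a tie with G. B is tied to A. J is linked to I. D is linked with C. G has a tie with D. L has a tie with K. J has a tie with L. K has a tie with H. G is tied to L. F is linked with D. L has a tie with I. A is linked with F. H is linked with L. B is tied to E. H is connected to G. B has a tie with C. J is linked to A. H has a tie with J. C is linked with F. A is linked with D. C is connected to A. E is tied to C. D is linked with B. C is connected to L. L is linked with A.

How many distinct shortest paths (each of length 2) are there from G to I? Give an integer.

The shortest distance is 2. The length-2 paths are: G–F–I; G–L–I.
That gives 2 distinct shortest paths.

2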